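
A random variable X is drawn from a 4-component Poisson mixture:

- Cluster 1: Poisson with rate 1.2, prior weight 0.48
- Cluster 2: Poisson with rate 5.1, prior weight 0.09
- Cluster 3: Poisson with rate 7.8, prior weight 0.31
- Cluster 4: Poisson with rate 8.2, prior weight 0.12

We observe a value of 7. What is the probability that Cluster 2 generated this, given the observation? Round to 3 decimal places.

Posterior ∝ prior × likelihood, so P(k | x) ∝ π_k f_k(x); normalise over all components.
Component likelihoods at x = 7:
  p_1 = e^(−1.2)·1.2^7/7! = 0.000214134
  p_2 = e^(−5.1)·5.1^7/7! = 0.108557
  p_3 = e^(−7.8)·7.8^7/7! = 0.142802
  p_4 = e^(−8.2)·8.2^7/7! = 0.135848
Weight by the priors:
  π_1·p_1 = 0.48 × 0.000214134 = 0.000102784
  π_2·p_2 = 0.09 × 0.108557 = 0.00977015
  π_3·p_3 = 0.31 × 0.142802 = 0.0442687
  π_4·p_4 = 0.12 × 0.135848 = 0.0163017
Marginal: 0.000102784 + 0.00977015 + 0.0442687 + 0.0163017 = 0.0704433
Responsibility of Cluster 2: 0.00977015 / 0.0704433 ≈ 0.139

0.139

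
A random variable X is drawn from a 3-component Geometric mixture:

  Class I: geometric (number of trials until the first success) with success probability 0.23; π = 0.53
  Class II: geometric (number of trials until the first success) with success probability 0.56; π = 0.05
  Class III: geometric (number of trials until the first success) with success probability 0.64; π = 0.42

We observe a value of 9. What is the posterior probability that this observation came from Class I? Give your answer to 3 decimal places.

The responsibility of component k is π_k f_k(x) divided by Σ_j π_j f_j(x).
Component likelihoods at x = 9:
  p_I = 0.0284219
  p_II = 0.000786701
  p_III = 0.000180551
Prior × likelihood for each component:
  π_I·p_I = 0.53 × 0.0284219 = 0.0150636
  π_II·p_II = 0.05 × 0.000786701 = 3.9335e-05
  π_III·p_III = 0.42 × 0.000180551 = 7.58314e-05
Marginal: 0.0150636 + 3.9335e-05 + 7.58314e-05 = 0.0151788
So the posterior for Class I is 0.0150636 / 0.0151788 ≈ 0.992.

0.992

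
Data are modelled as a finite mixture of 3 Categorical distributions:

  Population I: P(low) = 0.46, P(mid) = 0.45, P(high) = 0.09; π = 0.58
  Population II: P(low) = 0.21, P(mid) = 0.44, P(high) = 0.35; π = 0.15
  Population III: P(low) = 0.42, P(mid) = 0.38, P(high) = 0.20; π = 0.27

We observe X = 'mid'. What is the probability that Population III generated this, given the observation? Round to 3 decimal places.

0.239

Posterior ∝ prior × likelihood, so P(k | x) ∝ π_k f_k(x); normalise over all components.
Evaluate each component's likelihood at the observed value:
  L_I = P(mid | comp) = 0.45
  L_II = P(mid | comp) = 0.44
  L_III = P(mid | comp) = 0.38
Unnormalised posteriors:
  π_I·L_I = 0.58 × 0.45 = 0.261
  π_II·L_II = 0.15 × 0.44 = 0.066
  π_III·L_III = 0.27 × 0.38 = 0.1026
Marginal: 0.261 + 0.066 + 0.1026 = 0.4296
So the posterior for Population III is 0.1026 / 0.4296 ≈ 0.239.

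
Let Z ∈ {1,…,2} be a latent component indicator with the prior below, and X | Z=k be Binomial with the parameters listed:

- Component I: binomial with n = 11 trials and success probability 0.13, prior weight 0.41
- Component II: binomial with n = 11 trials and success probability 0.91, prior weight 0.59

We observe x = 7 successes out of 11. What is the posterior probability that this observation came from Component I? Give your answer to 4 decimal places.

Posterior ∝ prior × likelihood, so P(k | x) ∝ P(Z=k) f_k(x); normalise over all components.
Evaluate each component's likelihood at the observed value:
  f_I = C(11,7)·0.13^7·0.87^4 = 330·6.27485e-07·0.572898 = 0.00011863
  f_II = C(11,7)·0.91^7·0.09^4 = 330·0.516761·6.561e-05 = 0.0111885
Weight by the priors:
  P(Z=I)·f_I = 0.41 × 0.00011863 = 4.86383e-05
  P(Z=II)·f_II = 0.59 × 0.0111885 = 0.00660124
Normaliser: 4.86383e-05 + 0.00660124 = 0.00664988
Responsibility of Component I: 4.86383e-05 / 0.00664988 ≈ 0.0073

0.0073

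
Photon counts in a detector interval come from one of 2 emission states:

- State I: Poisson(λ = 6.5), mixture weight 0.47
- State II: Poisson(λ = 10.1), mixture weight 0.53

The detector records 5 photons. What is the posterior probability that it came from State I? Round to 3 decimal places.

0.782

P(component k | x) = π_k·f_k(x) / marginal(x), where marginal(x) = Σ_j π_j·f_j(x).
Evaluate each component's likelihood at the observed value:
  L_I = 0.145369
  L_II = 0.0359792
Unnormalised posteriors:
  π_I·L_I = 0.47 × 0.145369 = 0.0683234
  π_II·L_II = 0.53 × 0.0359792 = 0.019069
Denominator: 0.0683234 + 0.019069 = 0.0873923
Responsibility of State I: 0.0683234 / 0.0873923 ≈ 0.782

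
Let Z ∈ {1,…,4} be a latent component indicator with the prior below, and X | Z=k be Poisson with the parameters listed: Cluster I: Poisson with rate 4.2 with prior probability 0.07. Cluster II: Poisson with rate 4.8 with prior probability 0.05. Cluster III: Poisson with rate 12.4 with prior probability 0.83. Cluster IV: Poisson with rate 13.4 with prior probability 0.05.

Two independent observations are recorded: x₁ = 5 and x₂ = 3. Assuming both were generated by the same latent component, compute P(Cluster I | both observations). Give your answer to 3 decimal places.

By Bayes' theorem, P(k | x) = w_k f_k(x) / Σ_j w_j f_j(x).
Since both observations come from the same component, the likelihood for component k is f_k(x₁)·f_k(x₂).
  L_I = [0.163316] × [0.185165] = 0.0302404
  L_II = [0.174748] × [0.151691] = 0.0265076
  L_III = [0.0100618] × [0.00130877] = 1.31685e-05
  L_IV = [0.00545502] × [0.000607599] = 3.31447e-06
Prior × likelihood for each component:
  w_I·L_I = 0.07 × 0.0302404 = 0.00211683
  w_II·L_II = 0.05 × 0.0265076 = 0.00132538
  w_III·L_III = 0.83 × 1.31685e-05 = 1.09299e-05
  w_IV·L_IV = 0.05 × 3.31447e-06 = 1.65723e-07
Sum: 0.00211683 + 0.00132538 + 1.09299e-05 + 1.65723e-07 = 0.00345331
So the posterior for Cluster I is 0.00211683 / 0.00345331 ≈ 0.613.

0.613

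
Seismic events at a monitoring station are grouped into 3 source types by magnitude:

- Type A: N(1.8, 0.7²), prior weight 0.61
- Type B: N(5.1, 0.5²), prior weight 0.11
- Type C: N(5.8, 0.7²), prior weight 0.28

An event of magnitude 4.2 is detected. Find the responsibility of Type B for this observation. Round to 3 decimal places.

Apply Bayes' rule: the posterior for each component is proportional to its prior times its likelihood at x.
Component likelihoods at x = 4.2:
  f_A = 0.0015967
  f_B = 0.1579
  f_C = 0.0418147
Weight by the priors:
  π_A·f_A = 0.61 × 0.0015967 = 0.000973989
  π_B·f_B = 0.11 × 0.1579 = 0.017369
  π_C·f_C = 0.28 × 0.0418147 = 0.0117081
Normaliser: 0.000973989 + 0.017369 + 0.0117081 = 0.0300511
P(Type B | x) = 0.017369 / 0.0300511 ≈ 0.578

0.578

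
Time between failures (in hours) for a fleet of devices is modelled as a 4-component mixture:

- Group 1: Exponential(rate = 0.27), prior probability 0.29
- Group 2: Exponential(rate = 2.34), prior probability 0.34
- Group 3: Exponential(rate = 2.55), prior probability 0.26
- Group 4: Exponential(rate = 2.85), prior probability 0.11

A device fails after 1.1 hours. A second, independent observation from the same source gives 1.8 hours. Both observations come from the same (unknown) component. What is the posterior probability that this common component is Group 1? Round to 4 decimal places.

Apply Bayes' rule: the posterior for each component is proportional to its prior times its likelihood at x.
Since both observations come from the same component, the likelihood for component k is f_k(x₁)·f_k(x₂).
  f_1 = [0.200622] × [0.166072] = 0.0333177
  f_2 = [0.178378] × [0.0346711] = 0.00618457
  f_3 = [0.154292] × [0.0258898] = 0.00399459
  f_4 = [0.123974] × [0.0168622] = 0.00209048
Prior × likelihood for each component:
  w_1·f_1 = 0.29 × 0.0333177 = 0.00966213
  w_2·f_2 = 0.34 × 0.00618457 = 0.00210275
  w_3·f_3 = 0.26 × 0.00399459 = 0.00103859
  w_4·f_4 = 0.11 × 0.00209048 = 0.000229953
Marginal: 0.00966213 + 0.00210275 + 0.00103859 + 0.000229953 = 0.0130334
P(Group 1 | x₁, x₂) ≈ 0.7413

0.7413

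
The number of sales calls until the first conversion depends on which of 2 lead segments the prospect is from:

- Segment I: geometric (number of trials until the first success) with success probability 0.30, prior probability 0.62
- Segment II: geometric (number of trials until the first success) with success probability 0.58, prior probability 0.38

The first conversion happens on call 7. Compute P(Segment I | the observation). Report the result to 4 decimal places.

P(component k | x) = π_k·f_k(x) / marginal(x), where marginal(x) = Σ_j π_j·f_j(x).
Component likelihoods at x = 7:
  f_I = 0.0352947
  f_II = 0.00318364
Multiply by the mixture weights:
  π_I·f_I = 0.62 × 0.0352947 = 0.0218827
  π_II·f_II = 0.38 × 0.00318364 = 0.00120978
Evidence: 0.0218827 + 0.00120978 = 0.0230925
Responsibility of Segment I: 0.0218827 / 0.0230925 ≈ 0.9476

0.9476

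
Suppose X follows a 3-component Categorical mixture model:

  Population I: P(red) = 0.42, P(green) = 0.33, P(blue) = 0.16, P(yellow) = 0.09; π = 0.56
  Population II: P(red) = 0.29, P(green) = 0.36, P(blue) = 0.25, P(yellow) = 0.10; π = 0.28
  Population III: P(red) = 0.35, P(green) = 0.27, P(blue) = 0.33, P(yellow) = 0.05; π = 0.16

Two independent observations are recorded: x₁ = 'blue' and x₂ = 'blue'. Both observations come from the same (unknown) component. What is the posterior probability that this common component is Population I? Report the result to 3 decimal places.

Posterior ∝ prior × likelihood, so P(k | x) ∝ π_k f_k(x); normalise over all components.
Since both observations come from the same component, the likelihood for component k is f_k(x₁)·f_k(x₂).
  f_I = [0.16] × [0.16] = 0.0256
  f_II = [0.25] × [0.25] = 0.0625
  f_III = [0.33] × [0.33] = 0.1089
Unnormalised posteriors:
  π_I·f_I = 0.56 × 0.0256 = 0.014336
  π_II·f_II = 0.28 × 0.0625 = 0.0175
  π_III·f_III = 0.16 × 0.1089 = 0.017424
Normaliser: 0.014336 + 0.0175 + 0.017424 = 0.04926
So the posterior for Population I is 0.014336 / 0.04926 ≈ 0.291.

0.291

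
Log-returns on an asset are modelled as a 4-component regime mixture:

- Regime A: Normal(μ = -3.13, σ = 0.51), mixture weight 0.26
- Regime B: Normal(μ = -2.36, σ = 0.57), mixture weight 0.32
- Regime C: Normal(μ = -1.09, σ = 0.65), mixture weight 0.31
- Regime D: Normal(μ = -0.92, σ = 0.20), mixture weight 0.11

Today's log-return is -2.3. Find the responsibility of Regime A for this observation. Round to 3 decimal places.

Apply Bayes' rule: the posterior for each component is proportional to its prior times its likelihood at x.
Component likelihoods at x = -2.3:
  f_A = 0.208068
  f_B = 0.696032
  f_C = 0.10852
  f_D = 9.15166e-11
Prior × likelihood for each component:
  π_A·f_A = 0.26 × 0.208068 = 0.0540976
  π_B·f_B = 0.32 × 0.696032 = 0.22273
  π_C·f_C = 0.31 × 0.10852 = 0.0336413
  π_D·f_D = 0.11 × 9.15166e-11 = 1.00668e-11
Marginal: 0.0540976 + 0.22273 + 0.0336413 + 1.00668e-11 = 0.310469
Responsibility of Regime A: 0.0540976 / 0.310469 ≈ 0.174

0.174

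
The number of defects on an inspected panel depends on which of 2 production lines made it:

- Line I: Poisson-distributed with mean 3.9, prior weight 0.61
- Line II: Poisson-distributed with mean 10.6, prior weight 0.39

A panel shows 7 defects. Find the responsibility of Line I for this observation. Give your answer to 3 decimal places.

Apply Bayes' rule: the posterior for each component is proportional to its prior times its likelihood at x.
Poisson probabilities:
  f_I = 0.0551154
  f_II = 0.0743343
Prior × likelihood for each component:
  w_I·f_I = 0.61 × 0.0551154 = 0.0336204
  w_II·f_II = 0.39 × 0.0743343 = 0.0289904
Evidence: 0.0336204 + 0.0289904 = 0.0626108
Responsibility of Line I: 0.0336204 / 0.0626108 ≈ 0.537

0.537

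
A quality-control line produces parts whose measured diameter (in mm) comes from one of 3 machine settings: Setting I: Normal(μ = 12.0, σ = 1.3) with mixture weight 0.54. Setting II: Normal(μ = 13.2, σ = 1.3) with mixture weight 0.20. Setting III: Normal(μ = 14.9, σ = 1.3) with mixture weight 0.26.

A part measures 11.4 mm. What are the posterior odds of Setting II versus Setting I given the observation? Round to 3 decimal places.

0.158

Only the two components matter; the odds are (π_i f_i(x)) / (π_j f_j(x)).
Normal densities:
  f_I = 0.275874
  f_II = 0.117669
  f_III = 0.00818409
0.0235337 / 0.148972 ≈ 0.158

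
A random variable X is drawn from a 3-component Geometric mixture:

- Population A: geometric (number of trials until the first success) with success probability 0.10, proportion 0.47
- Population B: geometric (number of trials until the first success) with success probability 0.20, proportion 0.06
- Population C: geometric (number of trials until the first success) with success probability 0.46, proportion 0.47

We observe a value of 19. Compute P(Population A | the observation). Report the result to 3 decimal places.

0.970

Apply Bayes' rule: the posterior for each component is proportional to its prior times its likelihood at x.
Component likelihoods at x = 19:
  f_A = 0.10·(1−0.10)^18 = 0.10·0.150095 = 0.0150095
  f_B = 0.20·(1−0.20)^18 = 0.20·0.0180144 = 0.00360288
  f_C = 0.46·(1−0.46)^18 = 0.46·1.52436e-05 = 7.01206e-06
Multiply by the mixture weights:
  π_A·f_A = 0.47 × 0.0150095 = 0.00705445
  π_B·f_B = 0.06 × 0.00360288 = 0.000216173
  π_C·f_C = 0.47 × 7.01206e-06 = 3.29567e-06
Normaliser: 0.00705445 + 0.000216173 + 3.29567e-06 = 0.00727392
P(Population A | 19) = 0.00705445 / 0.00727392 ≈ 0.970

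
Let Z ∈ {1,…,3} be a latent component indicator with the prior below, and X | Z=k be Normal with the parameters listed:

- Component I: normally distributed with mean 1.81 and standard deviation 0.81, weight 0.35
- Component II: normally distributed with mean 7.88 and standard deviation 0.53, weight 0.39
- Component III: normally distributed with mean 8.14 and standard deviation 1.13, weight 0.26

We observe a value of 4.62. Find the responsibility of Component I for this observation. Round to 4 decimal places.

0.3692

By Bayes' theorem, P(k | x) = P(Z=k) f_k(x) / Σ_j P(Z=j) f_j(x).
Evaluate each component's likelihood at the observed value:
  L_I = (1/(0.81·√(2π)))·exp(−(4.62−1.81)²/(2·0.81²)) = 0.492521·exp(-6.01745) = 0.00119972
  L_II = (1/(0.53·√(2π)))·exp(−(4.62−7.88)²/(2·0.53²)) = 0.752721·exp(-18.91705) = 4.58208e-09
  L_III = (1/(1.13·√(2π)))·exp(−(4.62−8.14)²/(2·1.13²)) = 0.353046·exp(-4.85175) = 0.00275895
Multiply by the mixture weights:
  P(Z=I)·L_I = 0.35 × 0.00119972 = 0.000419901
  P(Z=II)·L_II = 0.39 × 4.58208e-09 = 1.78701e-09
  P(Z=III)·L_III = 0.26 × 0.00275895 = 0.000717326
Denominator: 0.000419901 + 1.78701e-09 + 0.000717326 = 0.00113723
So the posterior for Component I is 0.000419901 / 0.00113723 ≈ 0.3692.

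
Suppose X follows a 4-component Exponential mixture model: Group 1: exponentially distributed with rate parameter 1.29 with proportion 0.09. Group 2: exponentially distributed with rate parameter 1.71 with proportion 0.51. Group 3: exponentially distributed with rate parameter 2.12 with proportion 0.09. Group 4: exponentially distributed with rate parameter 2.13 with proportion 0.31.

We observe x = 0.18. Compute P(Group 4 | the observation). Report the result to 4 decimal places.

Apply Bayes' rule: the posterior for each component is proportional to its prior times its likelihood at x.
Component likelihoods at x = 0.18:
  f_1 = 1.29·e^(−1.29·0.18) = 1.29·e^(−0.2322) = 1.0227
  f_2 = 1.71·e^(−1.71·0.18) = 1.71·e^(−0.3078) = 1.25696
  f_3 = 2.12·e^(−2.12·0.18) = 2.12·e^(−0.3816) = 1.44747
  f_4 = 2.13·e^(−2.13·0.18) = 2.13·e^(−0.3834) = 1.45168
Multiply by the mixture weights:
  w_1·f_1 = 0.09 × 1.0227 = 0.0920426
  w_2·f_2 = 0.51 × 1.25696 = 0.641048
  w_3·f_3 = 0.09 × 1.44747 = 0.130272
  w_4·f_4 = 0.31 × 1.45168 = 0.450021
Marginal: 0.0920426 + 0.641048 + 0.130272 + 0.450021 = 1.31338
P(Group 4 | the observation) = 0.450021 / 1.31338 ≈ 0.3426

0.3426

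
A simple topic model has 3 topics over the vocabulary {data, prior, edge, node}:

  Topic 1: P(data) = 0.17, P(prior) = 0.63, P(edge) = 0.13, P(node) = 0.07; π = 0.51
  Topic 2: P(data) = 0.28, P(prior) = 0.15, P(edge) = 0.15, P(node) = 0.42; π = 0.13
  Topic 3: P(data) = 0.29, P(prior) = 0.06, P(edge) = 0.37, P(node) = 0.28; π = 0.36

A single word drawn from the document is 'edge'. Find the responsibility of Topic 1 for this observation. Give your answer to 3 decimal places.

By Bayes' theorem, P(k | x) = π_k f_k(x) / Σ_j π_j f_j(x).
Categorical probabilities:
  f_1 = P(edge | comp) = 0.13
  f_2 = P(edge | comp) = 0.15
  f_3 = P(edge | comp) = 0.37
Unnormalised posteriors:
  π_1·f_1 = 0.51 × 0.13 = 0.0663
  π_2·f_2 = 0.13 × 0.15 = 0.0195
  π_3·f_3 = 0.36 × 0.37 = 0.1332
Marginal: 0.0663 + 0.0195 + 0.1332 = 0.219
So the posterior for Topic 1 is 0.0663 / 0.219 ≈ 0.303.

0.303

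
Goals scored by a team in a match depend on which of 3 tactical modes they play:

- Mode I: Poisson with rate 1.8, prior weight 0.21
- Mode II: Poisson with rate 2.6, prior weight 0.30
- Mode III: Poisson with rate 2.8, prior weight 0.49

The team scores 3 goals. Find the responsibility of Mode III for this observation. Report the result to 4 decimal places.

The responsibility of component k is w_k f_k(x) divided by Σ_j w_j f_j(x).
Evaluate each component's likelihood at the observed value:
  p_I = e^(−1.8)·1.8^3/3! = 0.160671
  p_II = e^(−2.6)·2.6^3/3! = 0.217572
  p_III = e^(−2.8)·2.8^3/3! = 0.222484
Prior × likelihood for each component:
  w_I·p_I = 0.21 × 0.160671 = 0.0337408
  w_II·p_II = 0.30 × 0.217572 = 0.0652716
  w_III·p_III = 0.49 × 0.222484 = 0.109017
Evidence: 0.0337408 + 0.0652716 + 0.109017 = 0.208029
P(Mode III | x) ≈ 0.5240

0.5240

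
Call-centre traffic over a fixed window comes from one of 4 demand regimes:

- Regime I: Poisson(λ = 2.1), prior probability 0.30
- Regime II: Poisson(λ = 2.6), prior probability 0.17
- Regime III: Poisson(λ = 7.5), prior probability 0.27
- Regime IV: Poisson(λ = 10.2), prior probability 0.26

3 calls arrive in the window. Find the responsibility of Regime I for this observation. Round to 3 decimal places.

0.535

Posterior ∝ prior × likelihood, so P(k | x) ∝ π_k f_k(x); normalise over all components.
Component likelihoods at x = 3 calls:
  L_I = e^(−2.1)·2.1^3/3! = 0.189011
  L_II = e^(−2.6)·2.6^3/3! = 0.217572
  L_III = e^(−7.5)·7.5^3/3! = 0.0388887
  L_IV = e^(−10.2)·10.2^3/3! = 0.00657424
Prior × likelihood for each component:
  π_I·L_I = 0.30 × 0.189011 = 0.0567034
  π_II·L_II = 0.17 × 0.217572 = 0.0369873
  π_III·L_III = 0.27 × 0.0388887 = 0.0105
  π_IV·L_IV = 0.26 × 0.00657424 = 0.0017093
Sum: 0.0567034 + 0.0369873 + 0.0105 + 0.0017093 = 0.1059
P(Regime I | 3 calls) ≈ 0.535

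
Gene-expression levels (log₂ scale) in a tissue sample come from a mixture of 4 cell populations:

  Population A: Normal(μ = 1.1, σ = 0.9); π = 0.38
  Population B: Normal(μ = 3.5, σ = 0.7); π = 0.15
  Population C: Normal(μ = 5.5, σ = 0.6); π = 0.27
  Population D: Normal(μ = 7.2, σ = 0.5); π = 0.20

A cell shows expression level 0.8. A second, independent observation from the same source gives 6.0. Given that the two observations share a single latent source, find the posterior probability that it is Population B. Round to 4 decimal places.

Apply Bayes' rule: the posterior for each component is proportional to its prior times its likelihood at x.
Since both observations come from the same component, the likelihood for component k is f_k(x₁)·f_k(x₂).
  f_A = [0.419315] × [1.62179e-07] = 6.8004e-08
  f_B = [0.000335114] × [0.000968449] = 3.24541e-07
  f_C = [3.15038e-14] × [0.469853] = 1.48022e-14
  f_D = [2.11123e-36] × [0.0447891] = 9.45601e-38
Multiply by the mixture weights:
  π_A·f_A = 0.38 × 6.8004e-08 = 2.58415e-08
  π_B·f_B = 0.15 × 3.24541e-07 = 4.86812e-08
  π_C·f_C = 0.27 × 1.48022e-14 = 3.99658e-15
  π_D·f_D = 0.20 × 9.45601e-38 = 1.8912e-38
Denominator: 2.58415e-08 + 4.86812e-08 + 3.99658e-15 + 1.8912e-38 = 7.45227e-08
P(Population B | x₁,x₂) = 4.86812e-08 / 7.45227e-08 ≈ 0.6532

0.6532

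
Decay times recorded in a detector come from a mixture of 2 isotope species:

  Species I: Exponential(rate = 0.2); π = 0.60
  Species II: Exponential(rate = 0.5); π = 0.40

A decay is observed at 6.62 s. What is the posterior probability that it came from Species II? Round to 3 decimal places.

0.186

Posterior ∝ prior × likelihood, so P(k | x) ∝ P(Z=k) f_k(x); normalise over all components.
Component likelihoods at x = 6.62 s:
  p_I = 0.0532138
  p_II = 0.0182581
Unnormalised posteriors:
  P(Z=I)·p_I = 0.60 × 0.0532138 = 0.0319283
  P(Z=II)·p_II = 0.40 × 0.0182581 = 0.00730323
Normaliser: 0.0319283 + 0.00730323 = 0.0392315
Responsibility of Species II: 0.00730323 / 0.0392315 ≈ 0.186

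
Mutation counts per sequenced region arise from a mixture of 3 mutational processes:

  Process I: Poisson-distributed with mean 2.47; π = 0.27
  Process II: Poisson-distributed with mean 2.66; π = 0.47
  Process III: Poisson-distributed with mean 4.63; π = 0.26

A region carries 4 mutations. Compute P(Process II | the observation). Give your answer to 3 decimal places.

Posterior ∝ prior × likelihood, so P(k | x) ∝ π_k f_k(x); normalise over all components.
Poisson probabilities:
  f_I = 0.13118
  f_II = 0.145912
  f_III = 0.18678
Multiply by the mixture weights:
  π_I·f_I = 0.27 × 0.13118 = 0.0354187
  π_II·f_II = 0.47 × 0.145912 = 0.0685788
  π_III·f_III = 0.26 × 0.18678 = 0.0485627
Evidence: 0.0354187 + 0.0685788 + 0.0485627 = 0.15256
So the posterior for Process II is 0.0685788 / 0.15256 ≈ 0.450.

0.450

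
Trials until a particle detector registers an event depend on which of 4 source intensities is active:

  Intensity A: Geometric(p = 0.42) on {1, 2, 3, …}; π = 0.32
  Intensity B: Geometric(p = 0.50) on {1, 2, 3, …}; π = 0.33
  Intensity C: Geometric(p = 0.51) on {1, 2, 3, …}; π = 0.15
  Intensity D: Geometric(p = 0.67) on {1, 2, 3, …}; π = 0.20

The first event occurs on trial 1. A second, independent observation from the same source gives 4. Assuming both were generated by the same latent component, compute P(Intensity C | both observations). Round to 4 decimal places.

Apply Bayes' rule: the posterior for each component is proportional to its prior times its likelihood at x.
Since both observations come from the same component, the likelihood for component k is f_k(x₁)·f_k(x₂).
  p_A = [0.42·(1−0.42)^0 = 0.42·1 = 0.42] × [0.081947] = 0.0344178
  p_B = [0.50·(1−0.50)^0 = 0.50·1 = 0.5] × [0.0625] = 0.03125
  p_C = [0.51·(1−0.51)^0 = 0.51·1 = 0.51] × [0.060001] = 0.0306005
  p_D = [0.67·(1−0.67)^0 = 0.67·1 = 0.67] × [0.0240778] = 0.0161321
Unnormalised posteriors:
  π_A·p_A = 0.32 × 0.0344178 = 0.0110137
  π_B·p_B = 0.33 × 0.03125 = 0.0103125
  π_C·p_C = 0.15 × 0.0306005 = 0.00459008
  π_D·p_D = 0.20 × 0.0161321 = 0.00322642
Marginal: 0.0110137 + 0.0103125 + 0.00459008 + 0.00322642 = 0.0291427
Responsibility of Intensity C: 0.00459008 / 0.0291427 ≈ 0.1575

0.1575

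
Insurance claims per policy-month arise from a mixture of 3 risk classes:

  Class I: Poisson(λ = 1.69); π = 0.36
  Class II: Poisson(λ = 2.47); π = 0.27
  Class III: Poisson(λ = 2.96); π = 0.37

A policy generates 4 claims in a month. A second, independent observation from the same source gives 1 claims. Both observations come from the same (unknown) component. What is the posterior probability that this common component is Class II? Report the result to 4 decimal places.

By Bayes' theorem, P(k | x) = w_k f_k(x) / Σ_j w_j f_j(x).
Since both observations come from the same component, the likelihood for component k is f_k(x₁)·f_k(x₂).
  f_I = [0.0627159] × [0.311838] = 0.0195572
  f_II = [0.13118] × [0.208925] = 0.0274068
  f_III = [0.165746] × [0.153384] = 0.0254228
Weight by the priors:
  w_I·f_I = 0.36 × 0.0195572 = 0.0070406
  w_II·f_II = 0.27 × 0.0274068 = 0.00739984
  w_III·f_III = 0.37 × 0.0254228 = 0.00940645
Normaliser: 0.0070406 + 0.00739984 + 0.00940645 = 0.0238469
P(Class II | x₁, x₂) = 0.00739984 / 0.0238469 ≈ 0.3103

0.3103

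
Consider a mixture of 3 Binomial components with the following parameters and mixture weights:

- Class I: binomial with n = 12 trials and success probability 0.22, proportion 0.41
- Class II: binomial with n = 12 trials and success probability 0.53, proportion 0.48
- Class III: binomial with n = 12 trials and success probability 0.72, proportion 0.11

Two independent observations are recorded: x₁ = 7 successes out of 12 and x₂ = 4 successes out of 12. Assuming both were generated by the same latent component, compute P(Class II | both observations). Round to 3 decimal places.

Apply Bayes' rule: the posterior for each component is proportional to its prior times its likelihood at x.
Since both observations come from the same component, the likelihood for component k is f_k(x₁)·f_k(x₂).
  f_I = [C(12,7)·0.22^7·0.78^5 = 792·2.49436e-05·0.288717 = 0.0057037] × [0.158874] = 0.00090617
  f_II = [C(12,7)·0.53^7·0.47^5 = 792·0.0117471·0.0229345 = 0.213376] × [0.0930018] = 0.0198444
  f_III = [C(12,7)·0.72^7·0.28^5 = 792·0.100306·0.00172104 = 0.136723] × [0.00502573] = 0.000687135
Multiply by the mixture weights:
  P(Z=I)·f_I = 0.41 × 0.00090617 = 0.00037153
  P(Z=II)·f_II = 0.48 × 0.0198444 = 0.00952529
  P(Z=III)·f_III = 0.11 × 0.000687135 = 7.55849e-05
Marginal: 0.00037153 + 0.00952529 + 7.55849e-05 = 0.00997241
Responsibility of Class II: 0.00952529 / 0.00997241 ≈ 0.955

0.955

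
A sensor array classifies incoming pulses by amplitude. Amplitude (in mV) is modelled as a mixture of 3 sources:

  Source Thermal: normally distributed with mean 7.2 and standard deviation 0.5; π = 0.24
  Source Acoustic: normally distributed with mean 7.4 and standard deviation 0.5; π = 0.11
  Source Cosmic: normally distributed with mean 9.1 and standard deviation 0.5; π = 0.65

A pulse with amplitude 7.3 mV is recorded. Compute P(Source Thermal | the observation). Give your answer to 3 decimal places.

P(component k | x) = π_k·f_k(x) / marginal(x), where marginal(x) = Σ_j π_j·f_j(x).
Normal densities:
  f_Thermal = 0.782085
  f_Acoustic = 0.782085
  f_Cosmic = 0.0012238
Unnormalised posteriors:
  π_Thermal·f_Thermal = 0.24 × 0.782085 = 0.1877
  π_Acoustic·f_Acoustic = 0.11 × 0.782085 = 0.0860294
  π_Cosmic·f_Cosmic = 0.65 × 0.0012238 = 0.000795473
Evidence: 0.1877 + 0.0860294 + 0.000795473 = 0.274525
Responsibility of Source Thermal: 0.1877 / 0.274525 ≈ 0.684

0.684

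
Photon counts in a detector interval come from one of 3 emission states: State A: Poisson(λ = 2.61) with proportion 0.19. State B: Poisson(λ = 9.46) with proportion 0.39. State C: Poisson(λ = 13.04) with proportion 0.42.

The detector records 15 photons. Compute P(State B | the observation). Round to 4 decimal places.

0.2128

Posterior ∝ prior × likelihood, so P(k | x) ∝ π_k f_k(x); normalise over all components.
Component likelihoods at x = 15 photons:
  p_A = 9.99078e-08
  p_B = 0.0259085
  p_C = 0.0890152
Multiply by the mixture weights:
  π_A·p_A = 0.19 × 9.99078e-08 = 1.89825e-08
  π_B·p_B = 0.39 × 0.0259085 = 0.0101043
  π_C·p_C = 0.42 × 0.0890152 = 0.0373864
Marginal: 1.89825e-08 + 0.0101043 + 0.0373864 = 0.0474907
P(State B | x) = 0.0101043 / 0.0474907 ≈ 0.2128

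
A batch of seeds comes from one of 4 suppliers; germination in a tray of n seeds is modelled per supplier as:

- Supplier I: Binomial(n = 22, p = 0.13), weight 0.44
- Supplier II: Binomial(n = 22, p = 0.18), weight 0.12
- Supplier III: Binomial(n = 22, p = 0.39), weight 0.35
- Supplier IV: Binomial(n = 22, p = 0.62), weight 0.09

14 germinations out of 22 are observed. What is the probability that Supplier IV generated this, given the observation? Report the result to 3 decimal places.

Apply Bayes' rule: the posterior for each component is proportional to its prior times its likelihood at x.
Evaluate each component's likelihood at the observed value:
  L_I = 4.13236e-08
  L_II = 2.44999e-06
  L_III = 0.0115447
  L_IV = 0.172421
Unnormalised posteriors:
  w_I·L_I = 0.44 × 4.13236e-08 = 1.81824e-08
  w_II·L_II = 0.12 × 2.44999e-06 = 2.93998e-07
  w_III·L_III = 0.35 × 0.0115447 = 0.00404063
  w_IV·L_IV = 0.09 × 0.172421 = 0.0155179
Normaliser: 1.81824e-08 + 2.93998e-07 + 0.00404063 + 0.0155179 = 0.0195588
P(Supplier IV | 14 germinations out of 22) ≈ 0.793

0.793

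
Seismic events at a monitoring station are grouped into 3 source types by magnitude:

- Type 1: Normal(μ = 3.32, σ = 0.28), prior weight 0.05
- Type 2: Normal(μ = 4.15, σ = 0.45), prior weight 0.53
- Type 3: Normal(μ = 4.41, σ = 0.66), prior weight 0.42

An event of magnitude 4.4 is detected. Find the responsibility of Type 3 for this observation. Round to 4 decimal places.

By Bayes' theorem, P(k | x) = π_k f_k(x) / Σ_j π_j f_j(x).
Component likelihoods at x = 4.4:
  f_1 = (1/(0.28·√(2π)))·exp(−(4.4−3.32)²/(2·0.28²)) = 1.424794·exp(-7.43878) = 0.000837786
  f_2 = (1/(0.45·√(2π)))·exp(−(4.4−4.15)²/(2·0.45²)) = 0.886538·exp(-0.15432) = 0.759761
  f_3 = (1/(0.66·√(2π)))·exp(−(4.4−4.41)²/(2·0.66²)) = 0.604458·exp(-0.00011) = 0.604389
Unnormalised posteriors:
  π_1·f_1 = 0.05 × 0.000837786 = 4.18893e-05
  π_2·f_2 = 0.53 × 0.759761 = 0.402673
  π_3·f_3 = 0.42 × 0.604389 = 0.253843
Sum: 4.18893e-05 + 0.402673 + 0.253843 = 0.656558
Responsibility of Type 3: 0.253843 / 0.656558 ≈ 0.3866

0.3866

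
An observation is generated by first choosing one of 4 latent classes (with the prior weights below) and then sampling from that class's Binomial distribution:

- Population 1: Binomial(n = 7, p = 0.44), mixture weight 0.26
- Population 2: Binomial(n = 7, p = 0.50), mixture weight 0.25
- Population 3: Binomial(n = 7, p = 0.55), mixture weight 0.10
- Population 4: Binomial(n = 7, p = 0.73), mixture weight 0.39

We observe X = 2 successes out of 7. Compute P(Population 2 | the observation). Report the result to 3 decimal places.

Posterior ∝ prior × likelihood, so P(k | x) ∝ π_k f_k(x); normalise over all components.
Component likelihoods at x = 2 successes out of 7:
  f_1 = C(7,2)·0.44^2·0.56^5 = 21·0.1936·0.0550732 = 0.223906
  f_2 = C(7,2)·0.50^2·0.50^5 = 21·0.25·0.03125 = 0.164062
  f_3 = C(7,2)·0.55^2·0.45^5 = 21·0.3025·0.0184528 = 0.117221
  f_4 = C(7,2)·0.73^2·0.27^5 = 21·0.5329·0.00143489 = 0.0160577
Unnormalised posteriors:
  π_1·f_1 = 0.26 × 0.223906 = 0.0582154
  π_2·f_2 = 0.25 × 0.164062 = 0.0410156
  π_3·f_3 = 0.10 × 0.117221 = 0.0117221
  π_4·f_4 = 0.39 × 0.0160577 = 0.00626251
Normaliser: 0.0582154 + 0.0410156 + 0.0117221 + 0.00626251 = 0.117216
So the posterior for Population 2 is 0.0410156 / 0.117216 ≈ 0.350.

0.350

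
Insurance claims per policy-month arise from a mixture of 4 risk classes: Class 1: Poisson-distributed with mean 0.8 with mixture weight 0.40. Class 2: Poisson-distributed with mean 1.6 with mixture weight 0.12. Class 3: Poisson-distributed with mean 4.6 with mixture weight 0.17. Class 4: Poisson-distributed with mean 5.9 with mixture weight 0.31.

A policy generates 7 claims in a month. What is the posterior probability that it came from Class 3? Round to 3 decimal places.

0.260

Posterior ∝ prior × likelihood, so P(k | x) ∝ π_k f_k(x); normalise over all components.
Evaluate each component's likelihood at the observed value:
  p_1 = 1.86966e-05
  p_2 = 0.00107532
  p_3 = 0.08692
  p_4 = 0.135268
Unnormalised posteriors:
  π_1·p_1 = 0.40 × 1.86966e-05 = 7.47866e-06
  π_2·p_2 = 0.12 × 0.00107532 = 0.000129039
  π_3·p_3 = 0.17 × 0.08692 = 0.0147764
  π_4·p_4 = 0.31 × 0.135268 = 0.0419332
Marginal: 7.47866e-06 + 0.000129039 + 0.0147764 + 0.0419332 = 0.0568461
So the posterior for Class 3 is 0.0147764 / 0.0568461 ≈ 0.260.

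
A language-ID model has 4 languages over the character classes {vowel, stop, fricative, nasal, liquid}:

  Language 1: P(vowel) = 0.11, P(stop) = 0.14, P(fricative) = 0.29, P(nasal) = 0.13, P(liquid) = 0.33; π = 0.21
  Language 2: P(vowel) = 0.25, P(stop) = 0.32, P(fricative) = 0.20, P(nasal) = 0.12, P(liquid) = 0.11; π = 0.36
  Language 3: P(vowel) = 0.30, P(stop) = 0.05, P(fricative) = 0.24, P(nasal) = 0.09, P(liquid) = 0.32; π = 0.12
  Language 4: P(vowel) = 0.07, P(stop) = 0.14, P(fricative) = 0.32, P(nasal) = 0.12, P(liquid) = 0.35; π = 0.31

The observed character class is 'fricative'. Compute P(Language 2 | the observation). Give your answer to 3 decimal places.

0.276

By Bayes' theorem, P(k | x) = π_k f_k(x) / Σ_j π_j f_j(x).
Component likelihoods at x = 'fricative':
  p_1 = P(fricative | comp) = 0.29
  p_2 = P(fricative | comp) = 0.20
  p_3 = P(fricative | comp) = 0.24
  p_4 = P(fricative | comp) = 0.32
Weight by the priors:
  π_1·p_1 = 0.21 × 0.29 = 0.0609
  π_2·p_2 = 0.36 × 0.2 = 0.072
  π_3·p_3 = 0.12 × 0.24 = 0.0288
  π_4·p_4 = 0.31 × 0.32 = 0.0992
Marginal: 0.0609 + 0.072 + 0.0288 + 0.0992 = 0.2609
P(Language 2 | the observation) ≈ 0.276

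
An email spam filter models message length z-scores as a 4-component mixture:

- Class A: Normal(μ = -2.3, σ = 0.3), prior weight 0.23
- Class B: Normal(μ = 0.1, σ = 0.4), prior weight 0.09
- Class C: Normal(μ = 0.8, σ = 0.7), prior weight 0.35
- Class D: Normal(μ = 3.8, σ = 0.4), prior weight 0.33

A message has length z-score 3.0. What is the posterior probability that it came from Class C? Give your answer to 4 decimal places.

0.0311

The responsibility of component k is w_k f_k(x) divided by Σ_j w_j f_j(x).
Normal densities:
  L_A = 2.23729e-68
  L_B = 3.84634e-12
  L_C = 0.00408253
  L_D = 0.134977
Prior × likelihood for each component:
  w_A·L_A = 0.23 × 2.23729e-68 = 5.14577e-69
  w_B·L_B = 0.09 × 3.84634e-12 = 3.46171e-13
  w_C·L_C = 0.35 × 0.00408253 = 0.00142888
  w_D·L_D = 0.33 × 0.134977 = 0.0445425
Normaliser: 5.14577e-69 + 3.46171e-13 + 0.00142888 + 0.0445425 = 0.0459714
So the posterior for Class C is 0.00142888 / 0.0459714 ≈ 0.0311.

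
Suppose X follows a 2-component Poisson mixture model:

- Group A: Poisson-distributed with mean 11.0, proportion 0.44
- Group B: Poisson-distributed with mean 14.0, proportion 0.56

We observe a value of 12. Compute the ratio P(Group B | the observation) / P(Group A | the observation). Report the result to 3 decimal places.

Only the two components matter; the odds are (π_i f_i(x)) / (π_j f_j(x)).
Evaluate each component's likelihood at the observed value:
  p_A = e^(−11.0)·11.0^12/12! = 0.10943
  p_B = e^(−14.0)·14.0^12/12! = 0.0984185
Odds = (0.56/0.44) × (0.0984185/0.10943) = 1.27273 × 0.899375 ≈ 1.145

1.145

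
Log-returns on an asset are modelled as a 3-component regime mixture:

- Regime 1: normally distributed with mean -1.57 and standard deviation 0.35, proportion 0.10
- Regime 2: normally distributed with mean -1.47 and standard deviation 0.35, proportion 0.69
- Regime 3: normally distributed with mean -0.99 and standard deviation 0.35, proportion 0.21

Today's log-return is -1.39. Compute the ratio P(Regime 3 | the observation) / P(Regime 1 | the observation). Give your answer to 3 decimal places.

Only the two components matter; the odds are (π_i f_i(x)) / (π_j f_j(x)).
Component likelihoods at x = -1.39:
  L_1 = 0.99864
  L_2 = 1.11045
  L_3 = 0.593227
0.124578 / 0.099864 ≈ 1.247

1.247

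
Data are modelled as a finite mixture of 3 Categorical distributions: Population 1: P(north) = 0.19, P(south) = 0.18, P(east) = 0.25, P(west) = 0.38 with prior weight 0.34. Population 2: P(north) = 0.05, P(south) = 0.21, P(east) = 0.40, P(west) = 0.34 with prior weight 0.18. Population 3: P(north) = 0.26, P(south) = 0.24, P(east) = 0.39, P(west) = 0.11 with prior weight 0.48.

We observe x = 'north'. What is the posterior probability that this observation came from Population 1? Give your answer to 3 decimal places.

By Bayes' theorem, P(k | x) = π_k f_k(x) / Σ_j π_j f_j(x).
Component likelihoods at x = 'north':
  f_1 = 0.19
  f_2 = 0.05
  f_3 = 0.26
Weight by the priors:
  π_1·f_1 = 0.34 × 0.19 = 0.0646
  π_2·f_2 = 0.18 × 0.05 = 0.009
  π_3·f_3 = 0.48 × 0.26 = 0.1248
Denominator: 0.0646 + 0.009 + 0.1248 = 0.1984
P(Population 1 | data) ≈ 0.326

0.326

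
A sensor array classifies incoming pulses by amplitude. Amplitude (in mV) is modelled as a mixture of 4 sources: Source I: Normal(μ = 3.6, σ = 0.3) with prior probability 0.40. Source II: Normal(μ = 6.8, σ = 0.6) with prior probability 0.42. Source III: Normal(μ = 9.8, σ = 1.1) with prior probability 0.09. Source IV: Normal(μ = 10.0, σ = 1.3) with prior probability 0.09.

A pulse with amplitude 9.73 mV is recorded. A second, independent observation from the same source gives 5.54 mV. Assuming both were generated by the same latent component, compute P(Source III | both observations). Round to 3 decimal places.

0.220

By Bayes' theorem, P(k | x) = w_k f_k(x) / Σ_j w_j f_j(x).
Since both observations come from the same component, the likelihood for component k is f_k(x₁)·f_k(x₂).
  p_I = [(1/(0.3·√(2π)))·exp(−(9.73−3.6)²/(2·0.3²)) = 1.329808·exp(-208.76056) = 2.88557e-91] × [1.10452e-09] = 3.18717e-100
  p_II = [(1/(0.6·√(2π)))·exp(−(9.73−6.8)²/(2·0.6²)) = 0.664904·exp(-11.92347) = 4.41022e-06] × [0.073306] = 3.23296e-07
  p_III = [(1/(1.1·√(2π)))·exp(−(9.73−9.8)²/(2·1.1²)) = 0.362675·exp(-0.00202) = 0.361941] × [0.000200789] = 7.26737e-05
  p_IV = [(1/(1.3·√(2π)))·exp(−(9.73−10.0)²/(2·1.3²)) = 0.306879·exp(-0.02157) = 0.300331] × [0.000853307] = 0.000256274
Multiply by the mixture weights:
  w_I·p_I = 0.40 × 3.18717e-100 = 1.27487e-100
  w_II·p_II = 0.42 × 3.23296e-07 = 1.35784e-07
  w_III·p_III = 0.09 × 7.26737e-05 = 6.54064e-06
  w_IV·p_IV = 0.09 × 0.000256274 = 2.30647e-05
Marginal: 1.27487e-100 + 1.35784e-07 + 6.54064e-06 + 2.30647e-05 = 2.97411e-05
P(Source III | data) ≈ 0.220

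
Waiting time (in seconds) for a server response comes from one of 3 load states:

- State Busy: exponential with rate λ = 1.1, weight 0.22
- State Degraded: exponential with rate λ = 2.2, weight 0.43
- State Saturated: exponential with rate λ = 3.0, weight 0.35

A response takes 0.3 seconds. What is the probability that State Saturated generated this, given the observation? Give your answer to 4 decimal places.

Apply Bayes' rule: the posterior for each component is proportional to its prior times its likelihood at x.
Component likelihoods at x = 0.3 seconds:
  p_Busy = 1.1·e^(−1.1·0.3) = 1.1·e^(−0.3300) = 0.790816
  p_Degraded = 2.2·e^(−2.2·0.3) = 2.2·e^(−0.6600) = 1.13707
  p_Saturated = 3.0·e^(−3.0·0.3) = 3.0·e^(−0.9000) = 1.21971
Prior × likelihood for each component:
  w_Busy·p_Busy = 0.22 × 0.790816 = 0.17398
  w_Degraded·p_Degraded = 0.43 × 1.13707 = 0.488941
  w_Saturated·p_Saturated = 0.35 × 1.21971 = 0.426898
Normaliser: 0.17398 + 0.488941 + 0.426898 = 1.08982
So the posterior for State Saturated is 0.426898 / 1.08982 ≈ 0.3917.

0.3917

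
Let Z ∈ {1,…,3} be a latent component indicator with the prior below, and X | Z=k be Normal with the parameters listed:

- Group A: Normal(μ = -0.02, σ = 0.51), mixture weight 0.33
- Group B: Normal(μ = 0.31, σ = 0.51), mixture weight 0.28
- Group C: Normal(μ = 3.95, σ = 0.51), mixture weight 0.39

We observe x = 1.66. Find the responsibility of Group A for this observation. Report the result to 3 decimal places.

Apply Bayes' rule: the posterior for each component is proportional to its prior times its likelihood at x.
Normal densities:
  L_A = (1/(0.51·√(2π)))·exp(−(1.66−-0.02)²/(2·0.51²)) = 0.782240·exp(-5.42561) = 0.00344373
  L_B = (1/(0.51·√(2π)))·exp(−(1.66−0.31)²/(2·0.51²)) = 0.782240·exp(-3.50346) = 0.02354
  L_C = (1/(0.51·√(2π)))·exp(−(1.66−3.95)²/(2·0.51²)) = 0.782240·exp(-10.08093) = 3.27527e-05
Unnormalised posteriors:
  P(Z=A)·L_A = 0.33 × 0.00344373 = 0.00113643
  P(Z=B)·L_B = 0.28 × 0.02354 = 0.0065912
  P(Z=C)·L_C = 0.39 × 3.27527e-05 = 1.27736e-05
Normaliser: 0.00113643 + 0.0065912 + 1.27736e-05 = 0.00774041
P(Group A | data) ≈ 0.147

0.147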